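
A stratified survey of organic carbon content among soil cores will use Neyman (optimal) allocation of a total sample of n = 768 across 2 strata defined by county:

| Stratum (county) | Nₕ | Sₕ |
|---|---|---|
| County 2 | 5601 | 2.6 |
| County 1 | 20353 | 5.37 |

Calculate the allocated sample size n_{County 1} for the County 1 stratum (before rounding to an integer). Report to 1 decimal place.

677.7

Neyman allocation: nₕ = n·NₕSₕ / Σⱼ NⱼSⱼ.
Σ NⱼSⱼ = 5601·2.6 + 20353·5.37 = 123858.21.
n_{County 1} = 768·20353·5.37 / 123858.21 = 677.7.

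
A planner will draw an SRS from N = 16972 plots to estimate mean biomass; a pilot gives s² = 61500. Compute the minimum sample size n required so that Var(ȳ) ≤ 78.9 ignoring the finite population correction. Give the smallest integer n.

Without fpc, n₀ = s²/D = 61500/78.9 = 779.4677.
Rounding up, n = 780.

780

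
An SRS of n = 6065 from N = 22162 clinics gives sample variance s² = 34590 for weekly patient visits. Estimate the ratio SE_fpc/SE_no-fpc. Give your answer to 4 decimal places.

0.8523

f = n/N = 6065/22162 = 0.27366664.
SE_no-fpc = √(s²/n) = 2.3881405; SE_fpc = √((1−f)s²/n) = 2.0352974.
Ratio = √(1−f) = 0.85225194.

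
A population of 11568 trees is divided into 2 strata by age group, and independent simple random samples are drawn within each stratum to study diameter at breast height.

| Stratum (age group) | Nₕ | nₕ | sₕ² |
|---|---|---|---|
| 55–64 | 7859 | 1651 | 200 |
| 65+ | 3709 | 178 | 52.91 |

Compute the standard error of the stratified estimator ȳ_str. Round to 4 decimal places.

0.2707

Var(ȳ_str) = Σₕ Wₕ²(1 − fₕ)sₕ²/nₕ with Wₕ = Nₕ/N, N = 11568.
55–64: Wₕ = 0.67937414; term = 0.67937414²·(1 − 0.21007762)·200/1651 = 0.044165725.
65+: Wₕ = 0.32062586; term = 0.32062586²·(1 − 0.04799137)·52.91/178 = 0.029090806.
Sum = 0.073256531.
SE = √(0.073256531) = 0.2707.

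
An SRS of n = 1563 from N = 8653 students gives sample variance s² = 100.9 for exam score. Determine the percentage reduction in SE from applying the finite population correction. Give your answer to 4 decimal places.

9.4810

f = n/N = 1563/8653 = 0.18063100.
SE_no-fpc = √(s²/n) = 0.25407743; SE_fpc = √((1−f)s²/n) = 0.22998836.
Ratio = √(1−f) = 0.90519004. Reduction = 100·(1 − 0.90519004) = 9.4810%.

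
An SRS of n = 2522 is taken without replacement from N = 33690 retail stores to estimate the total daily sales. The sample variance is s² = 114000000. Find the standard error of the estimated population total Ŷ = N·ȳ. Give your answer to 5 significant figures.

Var(Ŷ) = N²·Var(ȳ) = N²·(1 − n/N)·s²/n.
f = 2522/33690 = 0.07485901; Var(ȳ) = 0.92514099·114000000/2522 = 41818.427.
Var(Ŷ) = 33690² · 41818.427 = 4.7464588 × 10^13.
SE(Ŷ) = √(4.7464588 × 10^13) = 6.8895 × 10^6.

6.8895 × 10^6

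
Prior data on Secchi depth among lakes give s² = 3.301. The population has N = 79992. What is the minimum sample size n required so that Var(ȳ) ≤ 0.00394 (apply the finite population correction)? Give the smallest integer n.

Without fpc, n₀ = s²/D = 3.301/0.00394 = 837.8173.
With fpc, (1 − n/N)·s²/n ≤ D requires n ≥ n₀/(1 + n₀/N) = 837.8173/(1 + 837.8173/79992) = 829.1332.
Rounding up, n = 830.

830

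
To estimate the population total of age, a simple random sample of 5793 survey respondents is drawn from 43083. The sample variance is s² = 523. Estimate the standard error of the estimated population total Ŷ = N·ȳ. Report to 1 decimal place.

Var(Ŷ) = N²·Var(ȳ) = N²·(1 − n/N)·s²/n.
f = 5793/43083 = 0.13446139; Var(ȳ) = 0.86553861·523/5793 = 0.078142015.
Var(Ŷ) = 43083² · 0.078142015 = 1.450429 × 10^8.
SE(Ŷ) = √(1.450429 × 10^8) = 12043.4.

12043.4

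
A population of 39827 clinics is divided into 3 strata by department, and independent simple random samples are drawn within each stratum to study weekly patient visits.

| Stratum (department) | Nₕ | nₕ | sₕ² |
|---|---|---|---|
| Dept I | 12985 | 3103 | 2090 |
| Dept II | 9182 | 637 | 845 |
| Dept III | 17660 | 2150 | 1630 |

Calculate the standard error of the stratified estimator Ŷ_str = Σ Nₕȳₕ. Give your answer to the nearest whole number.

19954

Var(Ŷ_str) = Σₕ Nₕ²(1 − fₕ)sₕ²/nₕ.
Dept I: 12985²·(1 − 3103/12985)·2090/3103 = 8.6427373 × 10^7.
Dept II: 9182²·(1 − 637/9182)·845/637 = 1.0407984 × 10^8.
Dept III: 17660²·(1 − 2150/17660)·1630/2150 = 2.0765942 × 10^8.
Sum = 3.9816663 × 10^8.
SE = √(3.9816663 × 10^8) = 19954.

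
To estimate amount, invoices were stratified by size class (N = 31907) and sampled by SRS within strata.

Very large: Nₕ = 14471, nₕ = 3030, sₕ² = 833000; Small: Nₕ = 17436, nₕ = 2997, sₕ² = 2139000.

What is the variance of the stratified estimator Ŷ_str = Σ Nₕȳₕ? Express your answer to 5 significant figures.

2.2520 × 10^11

Var(Ŷ_str) = Σₕ Nₕ²(1 − fₕ)sₕ²/nₕ.
Very large: 14471²·(1 − 3030/14471)·833000/3030 = 4.5516085 × 10^10.
Small: 17436²·(1 − 2997/17436)·2139000/2997 = 1.7968343 × 10^11.
Sum = 2.2519952 × 10^11.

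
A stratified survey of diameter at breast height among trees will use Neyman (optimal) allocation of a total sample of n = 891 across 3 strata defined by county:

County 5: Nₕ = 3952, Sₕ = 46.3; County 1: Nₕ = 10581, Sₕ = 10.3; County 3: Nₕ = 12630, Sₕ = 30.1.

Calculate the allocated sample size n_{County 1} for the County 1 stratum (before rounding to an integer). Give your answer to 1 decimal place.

144.5

Neyman allocation: nₕ = n·NₕSₕ / Σⱼ NⱼSⱼ.
Σ NⱼSⱼ = 3952·46.3 + 10581·10.3 + 12630·30.1 = 672124.9.
n_{County 1} = 891·10581·10.3 / 672124.9 = 144.5.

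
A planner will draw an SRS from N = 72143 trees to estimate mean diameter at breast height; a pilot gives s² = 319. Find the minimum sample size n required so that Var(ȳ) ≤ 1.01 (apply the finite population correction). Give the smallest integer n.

315

Without fpc, n₀ = s²/D = 319/1.01 = 315.8416.
With fpc, (1 − n/N)·s²/n ≤ D requires n ≥ n₀/(1 + n₀/N) = 315.8416/(1 + 315.8416/72143) = 314.4649.
Rounding up, n = 315.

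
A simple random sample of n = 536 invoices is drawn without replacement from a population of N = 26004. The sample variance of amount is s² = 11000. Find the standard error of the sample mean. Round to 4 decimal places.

Under SRS without replacement, Var(ȳ) = (1 − f)·s²/n with f = n/N = 536/26004 = 0.02061221.
Var(ȳ) = (1 − 0.02061221)·11000/536 = 0.97938779·20.522388 = 20.099376.
SE(ȳ) = √(20.099376) = 4.4832.

4.4832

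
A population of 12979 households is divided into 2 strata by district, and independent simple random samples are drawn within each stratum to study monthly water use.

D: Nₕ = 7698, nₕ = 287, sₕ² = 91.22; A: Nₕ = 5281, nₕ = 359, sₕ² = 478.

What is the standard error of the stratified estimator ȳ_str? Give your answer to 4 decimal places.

Var(ȳ_str) = Σₕ Wₕ²(1 − fₕ)sₕ²/nₕ with Wₕ = Nₕ/N, N = 12979.
D: Wₕ = 0.59311195; term = 0.59311195²·(1 − 0.03728241)·91.22/287 = 0.10764167.
A: Wₕ = 0.40688805; term = 0.40688805²·(1 − 0.06797955)·478/359 = 0.20545124.
Sum = 0.31309291.
SE = √(0.31309291) = 0.5595.

0.5595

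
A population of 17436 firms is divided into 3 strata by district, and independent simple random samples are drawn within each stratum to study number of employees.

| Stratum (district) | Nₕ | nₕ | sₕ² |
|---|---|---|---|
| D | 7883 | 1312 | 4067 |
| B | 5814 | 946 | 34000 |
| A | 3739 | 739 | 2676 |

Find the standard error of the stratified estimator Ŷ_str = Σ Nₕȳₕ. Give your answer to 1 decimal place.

34905.6

Var(Ŷ_str) = Σₕ Nₕ²(1 − fₕ)sₕ²/nₕ.
D: 7883²·(1 − 1312/7883)·4067/1312 = 1.605696 × 10^8.
B: 5814²·(1 − 946/5814)·34000/946 = 1.0172165 × 10^9.
A: 3739²·(1 − 739/3739)·2676/739 = 4.0617986 × 10^7.
Sum = 1.2184041 × 10^9.
SE = √(1.2184041 × 10^9) = 34905.6.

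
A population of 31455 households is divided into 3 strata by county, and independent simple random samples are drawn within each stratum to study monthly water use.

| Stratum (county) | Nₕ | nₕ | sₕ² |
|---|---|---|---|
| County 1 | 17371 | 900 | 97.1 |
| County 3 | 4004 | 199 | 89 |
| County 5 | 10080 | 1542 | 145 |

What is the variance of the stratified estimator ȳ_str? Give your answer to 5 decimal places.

0.04627

Var(ȳ_str) = Σₕ Wₕ²(1 − fₕ)sₕ²/nₕ with Wₕ = Nₕ/N, N = 31455.
County 1: Wₕ = 0.55224924; term = 0.55224924²·(1 − 0.05181049)·97.1/900 = 0.031199105.
County 3: Wₕ = 0.12729296; term = 0.12729296²·(1 − 0.04970030)·89/199 = 0.0068866226.
County 5: Wₕ = 0.32045780; term = 0.32045780²·(1 − 0.15297619)·145/1542 = 0.0081793903.
Sum = 0.046265118.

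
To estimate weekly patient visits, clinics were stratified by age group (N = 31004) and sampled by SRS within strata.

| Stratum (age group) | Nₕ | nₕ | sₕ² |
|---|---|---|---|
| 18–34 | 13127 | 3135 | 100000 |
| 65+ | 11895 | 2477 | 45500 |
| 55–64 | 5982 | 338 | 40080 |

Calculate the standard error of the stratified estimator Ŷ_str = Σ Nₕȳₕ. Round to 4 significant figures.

101200

Var(Ŷ_str) = Σₕ Nₕ²(1 − fₕ)sₕ²/nₕ.
18–34: 13127²·(1 − 3135/13127)·100000/3135 = 4.183891 × 10^9.
65+: 11895²·(1 − 2477/11895)·45500/2477 = 2.0578254 × 10^9.
55–64: 5982²·(1 − 338/5982)·40080/338 = 4.0035423 × 10^9.
Sum = 1.0245259 × 10^10.
SE = √(1.0245259 × 10^10) = 101200.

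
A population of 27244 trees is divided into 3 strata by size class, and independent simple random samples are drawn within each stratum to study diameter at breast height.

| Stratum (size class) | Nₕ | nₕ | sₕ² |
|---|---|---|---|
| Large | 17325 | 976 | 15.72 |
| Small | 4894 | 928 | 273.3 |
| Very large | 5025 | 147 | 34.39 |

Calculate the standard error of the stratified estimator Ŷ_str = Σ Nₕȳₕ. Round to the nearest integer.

Var(Ŷ_str) = Σₕ Nₕ²(1 − fₕ)sₕ²/nₕ.
Large: 17325²·(1 − 976/17325)·15.72/976 = 4.5621248 × 10^6.
Small: 4894²·(1 − 928/4894)·273.3/928 = 5.716212 × 10^6.
Very large: 5025²·(1 − 147/5025)·34.39/147 = 5.7344623 × 10^6.
Sum = 1.6012799 × 10^7.
SE = √(1.6012799 × 10^7) = 4002.

4002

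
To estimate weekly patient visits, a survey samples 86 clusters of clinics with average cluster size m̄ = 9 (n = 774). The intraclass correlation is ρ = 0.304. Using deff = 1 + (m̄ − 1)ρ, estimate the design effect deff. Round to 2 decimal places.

deff = 1 + (9 − 1)·0.304 = 1 + 2.432 = 3.432.

3.43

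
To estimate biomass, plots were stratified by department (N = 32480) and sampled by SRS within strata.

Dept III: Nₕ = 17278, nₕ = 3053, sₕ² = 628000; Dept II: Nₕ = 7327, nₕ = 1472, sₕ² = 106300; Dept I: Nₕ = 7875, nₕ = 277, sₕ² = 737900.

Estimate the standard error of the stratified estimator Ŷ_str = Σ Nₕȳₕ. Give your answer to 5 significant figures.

Var(Ŷ_str) = Σₕ Nₕ²(1 − fₕ)sₕ²/nₕ.
Dept III: 17278²·(1 − 3053/17278)·628000/3053 = 5.0556684 × 10^10.
Dept II: 7327²·(1 − 1472/7327)·106300/1472 = 3.0979795 × 10^9.
Dept I: 7875²·(1 − 277/7875)·737900/277 = 1.5939239 × 10^11.
Sum = 2.1304705 × 10^11.
SE = √(2.1304705 × 10^11) = 461570.

461570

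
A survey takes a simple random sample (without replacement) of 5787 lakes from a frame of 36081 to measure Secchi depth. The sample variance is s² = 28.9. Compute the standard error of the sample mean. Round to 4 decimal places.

Under SRS without replacement, Var(ȳ) = (1 − f)·s²/n with f = n/N = 5787/36081 = 0.16038912.
Var(ȳ) = (1 − 0.16038912)·28.9/5787 = 0.83961088·0.004993952 = 0.0041929764.
SE(ȳ) = √(0.0041929764) = 0.0648.

0.0648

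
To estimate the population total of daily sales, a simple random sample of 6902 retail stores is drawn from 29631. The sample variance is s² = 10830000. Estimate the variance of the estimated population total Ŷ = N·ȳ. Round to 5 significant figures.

Var(Ŷ) = N²·Var(ȳ) = N²·(1 − n/N)·s²/n.
f = 6902/29631 = 0.23293173; Var(ȳ) = 0.76706827·10830000/6902 = 1203.6148.
Var(Ŷ) = 29631² · 1203.6148 = 1.0567692 × 10^12.

1.0568 × 10^12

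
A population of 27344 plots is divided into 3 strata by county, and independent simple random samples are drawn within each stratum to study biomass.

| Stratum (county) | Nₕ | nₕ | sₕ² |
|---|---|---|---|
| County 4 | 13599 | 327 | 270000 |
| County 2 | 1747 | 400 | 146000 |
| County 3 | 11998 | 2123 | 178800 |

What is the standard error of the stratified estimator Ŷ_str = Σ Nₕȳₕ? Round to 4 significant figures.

Var(Ŷ_str) = Σₕ Nₕ²(1 − fₕ)sₕ²/nₕ.
County 4: 13599²·(1 − 327/13599)·270000/327 = 1.4902508 × 10^11.
County 2: 1747²·(1 − 400/1747)·146000/400 = 8.5892128 × 10^8.
County 3: 11998²·(1 − 2123/11998)·178800/2123 = 9.9784591 × 10^9.
Sum = 1.5986246 × 10^11.
SE = √(1.5986246 × 10^11) = 399800.

399800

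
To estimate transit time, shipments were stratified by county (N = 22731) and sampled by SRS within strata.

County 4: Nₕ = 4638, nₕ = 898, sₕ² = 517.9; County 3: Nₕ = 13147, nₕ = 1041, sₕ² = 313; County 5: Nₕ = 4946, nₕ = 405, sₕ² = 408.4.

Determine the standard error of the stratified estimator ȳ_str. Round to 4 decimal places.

Var(ȳ_str) = Σₕ Wₕ²(1 − fₕ)sₕ²/nₕ with Wₕ = Nₕ/N, N = 22731.
County 4: Wₕ = 0.20403854; term = 0.20403854²·(1 − 0.19361794)·517.9/898 = 0.019361314.
County 3: Wₕ = 0.57837315; term = 0.57837315²·(1 − 0.07918156)·313/1041 = 0.092615539.
County 5: Wₕ = 0.21758832; term = 0.21758832²·(1 − 0.08188435)·408.4/405 = 0.043832803.
Sum = 0.15580966.
SE = √(0.15580966) = 0.3947.

0.3947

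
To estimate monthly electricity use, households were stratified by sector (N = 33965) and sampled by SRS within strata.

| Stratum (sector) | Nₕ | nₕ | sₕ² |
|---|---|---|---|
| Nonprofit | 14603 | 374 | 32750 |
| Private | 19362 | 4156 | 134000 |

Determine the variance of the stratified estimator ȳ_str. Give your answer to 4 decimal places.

24.0009

Var(ȳ_str) = Σₕ Wₕ²(1 − fₕ)sₕ²/nₕ with Wₕ = Nₕ/N, N = 33965.
Nonprofit: Wₕ = 0.42994259; term = 0.42994259²·(1 − 0.02561118)·32750/374 = 15.772224.
Private: Wₕ = 0.57005741; term = 0.57005741²·(1 − 0.21464725)·134000/4156 = 8.2286999.
Sum = 24.000924.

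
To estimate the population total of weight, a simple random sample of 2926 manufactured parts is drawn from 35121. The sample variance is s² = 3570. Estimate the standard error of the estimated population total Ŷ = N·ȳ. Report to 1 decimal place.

37142.8

Var(Ŷ) = N²·Var(ȳ) = N²·(1 − n/N)·s²/n.
f = 2926/35121 = 0.08331198; Var(ȳ) = 0.91668802·3570/2926 = 1.1184471.
Var(Ŷ) = 35121² · 1.1184471 = 1.3795873 × 10^9.
SE(Ŷ) = √(1.3795873 × 10^9) = 37142.8.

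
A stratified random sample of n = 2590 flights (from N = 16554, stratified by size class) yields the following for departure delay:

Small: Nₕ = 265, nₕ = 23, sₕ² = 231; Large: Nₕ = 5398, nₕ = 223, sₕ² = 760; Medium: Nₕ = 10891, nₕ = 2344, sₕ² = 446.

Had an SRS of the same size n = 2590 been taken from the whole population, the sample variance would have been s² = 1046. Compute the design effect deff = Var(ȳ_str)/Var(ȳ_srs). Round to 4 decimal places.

1.2164

Var(ȳ_str) = Σ Wₕ²(1−fₕ)sₕ²/nₕ with Wₕ = Nₕ/16554:
  Small: (265/16554)²·(1−23/265)·231/23 = 0.0023503876
  Large: (5398/16554)²·(1−223/5398)·760/223 = 0.347413
  Medium: (10891/16554)²·(1−2344/10891)·446/2344 = 0.064632776
  → Var(ȳ_str) = 0.41439616.
Var(ȳ_srs) = (1 − 2590/16554)·1046/2590 = 0.34067386.
deff = 0.41439616 / 0.34067386 = 1.2164.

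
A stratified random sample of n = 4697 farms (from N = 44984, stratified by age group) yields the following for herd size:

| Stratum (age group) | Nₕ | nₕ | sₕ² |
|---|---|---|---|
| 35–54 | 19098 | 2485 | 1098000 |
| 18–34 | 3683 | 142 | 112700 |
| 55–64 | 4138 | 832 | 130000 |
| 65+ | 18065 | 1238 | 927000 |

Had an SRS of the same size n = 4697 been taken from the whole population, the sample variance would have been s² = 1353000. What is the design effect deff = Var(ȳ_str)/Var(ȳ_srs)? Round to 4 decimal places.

Var(ȳ_str) = Σ Wₕ²(1−fₕ)sₕ²/nₕ with Wₕ = Nₕ/44984:
  35–54: (19098/44984)²·(1−2485/19098)·1098000/2485 = 69.278067
  18–34: (3683/44984)²·(1−142/3683)·112700/142 = 5.1150169
  55–64: (4138/44984)²·(1−832/4138)·130000/832 = 1.0563242
  65+: (18065/44984)²·(1−1238/18065)·927000/1238 = 112.48319
  → Var(ȳ_str) = 187.9326.
Var(ȳ_srs) = (1 − 4697/44984)·1353000/4697 = 257.97885.
deff = 187.9326 / 257.97885 = 0.7285.

0.7285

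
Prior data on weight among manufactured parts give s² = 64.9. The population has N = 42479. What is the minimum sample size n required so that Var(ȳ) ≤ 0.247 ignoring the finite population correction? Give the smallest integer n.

Without fpc, n₀ = s²/D = 64.9/0.247 = 262.7530.
Rounding up, n = 263.

263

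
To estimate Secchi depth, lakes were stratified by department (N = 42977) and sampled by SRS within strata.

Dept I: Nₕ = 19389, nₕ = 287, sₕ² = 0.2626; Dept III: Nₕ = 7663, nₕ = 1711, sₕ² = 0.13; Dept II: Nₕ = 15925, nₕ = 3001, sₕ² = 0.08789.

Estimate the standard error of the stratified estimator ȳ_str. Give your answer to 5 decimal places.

Var(ȳ_str) = Σₕ Wₕ²(1 − fₕ)sₕ²/nₕ with Wₕ = Nₕ/N, N = 42977.
Dept I: Wₕ = 0.45114829; term = 0.45114829²·(1 − 0.01480221)·0.2626/287 = 1.8347415 × 10^-4.
Dept III: Wₕ = 0.17830467; term = 0.17830467²·(1 − 0.22328070)·0.13/1711 = 1.8762163 × 10^-6.
Dept II: Wₕ = 0.37054704; term = 0.37054704²·(1 − 0.18844584)·0.08789/3001 = 3.2634553 × 10^-6.
Sum = 1.8861382 × 10^-4.
SE = √(1.8861382 × 10^-4) = 0.01373.

0.01373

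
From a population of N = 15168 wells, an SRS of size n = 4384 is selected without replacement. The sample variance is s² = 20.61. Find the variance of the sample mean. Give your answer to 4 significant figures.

0.003342

Under SRS without replacement, Var(ȳ) = (1 − f)·s²/n with f = n/N = 4384/15168 = 0.28902954.
Var(ȳ) = (1 − 0.28902954)·20.61/4384 = 0.71097046·0.0047011861 = 0.0033424045.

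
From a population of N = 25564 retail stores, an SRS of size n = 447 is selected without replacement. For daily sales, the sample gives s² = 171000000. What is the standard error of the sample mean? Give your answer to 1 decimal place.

Under SRS without replacement, Var(ȳ) = (1 − f)·s²/n with f = n/N = 447/25564 = 0.01748553.
Var(ȳ) = (1 − 0.01748553)·171000000/447 = 0.98251447·382550.34 = 375861.24.
SE(ȳ) = √(375861.24) = 613.1.

613.1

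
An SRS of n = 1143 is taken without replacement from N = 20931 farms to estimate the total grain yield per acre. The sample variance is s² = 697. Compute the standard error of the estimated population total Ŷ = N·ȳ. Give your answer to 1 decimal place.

15892.4

Var(Ŷ) = N²·Var(ȳ) = N²·(1 − n/N)·s²/n.
f = 1143/20931 = 0.05460800; Var(ȳ) = 0.94539200·697/1143 = 0.57649889.
Var(Ŷ) = 20931² · 0.57649889 = 2.5256806 × 10^8.
SE(Ŷ) = √(2.5256806 × 10^8) = 15892.4.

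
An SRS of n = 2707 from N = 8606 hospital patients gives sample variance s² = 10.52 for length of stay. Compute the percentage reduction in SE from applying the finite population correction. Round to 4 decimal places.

f = n/N = 2707/8606 = 0.31454799.
SE_no-fpc = √(s²/n) = 0.062339561; SE_fpc = √((1−f)s²/n) = 0.051612188.
Ratio = √(1−f) = 0.82792029. Reduction = 100·(1 − 0.82792029) = 17.2080%.

17.2080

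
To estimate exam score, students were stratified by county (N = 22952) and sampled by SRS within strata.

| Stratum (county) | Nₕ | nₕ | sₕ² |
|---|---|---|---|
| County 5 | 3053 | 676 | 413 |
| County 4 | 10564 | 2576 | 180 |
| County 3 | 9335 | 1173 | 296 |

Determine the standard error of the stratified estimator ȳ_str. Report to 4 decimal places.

0.2369

Var(ȳ_str) = Σₕ Wₕ²(1 − fₕ)sₕ²/nₕ with Wₕ = Nₕ/N, N = 22952.
County 5: Wₕ = 0.13301673; term = 0.13301673²·(1 − 0.22142155)·413/676 = 0.0084162431.
County 4: Wₕ = 0.46026490; term = 0.46026490²·(1 − 0.24384703)·180/2576 = 0.011193142.
County 3: Wₕ = 0.40671837; term = 0.40671837²·(1 − 0.12565613)·296/1173 = 0.036497536.
Sum = 0.056106921.
SE = √(0.056106921) = 0.2369.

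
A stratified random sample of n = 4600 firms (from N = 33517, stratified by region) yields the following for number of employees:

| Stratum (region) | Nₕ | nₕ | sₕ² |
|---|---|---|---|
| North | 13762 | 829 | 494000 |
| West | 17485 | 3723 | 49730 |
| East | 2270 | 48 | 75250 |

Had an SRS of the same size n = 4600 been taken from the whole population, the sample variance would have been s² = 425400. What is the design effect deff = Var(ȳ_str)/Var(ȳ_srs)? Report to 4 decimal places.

Var(ȳ_str) = Σ Wₕ²(1−fₕ)sₕ²/nₕ with Wₕ = Nₕ/33517:
  North: (13762/33517)²·(1−829/13762)·494000/829 = 94.411081
  West: (17485/33517)²·(1−3723/17485)·49730/3723 = 2.8611612
  East: (2270/33517)²·(1−48/2270)·75250/48 = 7.0389017
  → Var(ȳ_str) = 104.31114.
Var(ȳ_srs) = (1 − 4600/33517)·425400/4600 = 79.786194.
deff = 104.31114 / 79.786194 = 1.3074.

1.3074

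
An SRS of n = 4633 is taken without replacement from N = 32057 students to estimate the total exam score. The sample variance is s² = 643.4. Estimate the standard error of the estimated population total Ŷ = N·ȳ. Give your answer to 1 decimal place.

Var(Ŷ) = N²·Var(ȳ) = N²·(1 − n/N)·s²/n.
f = 4633/32057 = 0.14452382; Var(ȳ) = 0.85547618·643.4/4633 = 0.1188028.
Var(Ŷ) = 32057² · 0.1188028 = 1.2208785 × 10^8.
SE(Ŷ) = √(1.2208785 × 10^8) = 11049.3.

11049.3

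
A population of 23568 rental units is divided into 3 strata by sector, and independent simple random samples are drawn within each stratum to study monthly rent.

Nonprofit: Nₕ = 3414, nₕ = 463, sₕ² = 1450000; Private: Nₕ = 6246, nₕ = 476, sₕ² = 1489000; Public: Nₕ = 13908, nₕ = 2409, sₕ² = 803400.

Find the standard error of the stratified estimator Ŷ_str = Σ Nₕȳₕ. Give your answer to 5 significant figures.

444550

Var(Ŷ_str) = Σₕ Nₕ²(1 − fₕ)sₕ²/nₕ.
Nonprofit: 3414²·(1 − 463/3414)·1450000/463 = 3.155148 × 10^10.
Private: 6246²·(1 − 476/6246)·1489000/476 = 1.1273676 × 10^11.
Public: 13908²·(1 − 2409/13908)·803400/2409 = 5.3335919 × 10^10.
Sum = 1.9762416 × 10^11.
SE = √(1.9762416 × 10^11) = 444550.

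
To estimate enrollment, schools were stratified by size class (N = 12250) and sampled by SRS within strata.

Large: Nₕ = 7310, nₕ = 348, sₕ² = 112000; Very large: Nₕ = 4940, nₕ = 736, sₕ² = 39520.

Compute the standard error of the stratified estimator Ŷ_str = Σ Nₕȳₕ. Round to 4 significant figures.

Var(Ŷ_str) = Σₕ Nₕ²(1 − fₕ)sₕ²/nₕ.
Large: 7310²·(1 − 348/7310)·112000/348 = 1.6379105 × 10^10.
Very large: 4940²·(1 − 736/4940)·39520/736 = 1.1151384 × 10^9.
Sum = 1.7494243 × 10^10.
SE = √(1.7494243 × 10^10) = 132300.

132300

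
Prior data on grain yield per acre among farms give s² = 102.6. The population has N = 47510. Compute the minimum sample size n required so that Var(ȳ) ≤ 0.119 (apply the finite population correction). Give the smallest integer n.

Without fpc, n₀ = s²/D = 102.6/0.119 = 862.1849.
With fpc, (1 − n/N)·s²/n ≤ D requires n ≥ n₀/(1 + n₀/N) = 862.1849/(1 + 862.1849/47510) = 846.8173.
Rounding up, n = 847.

847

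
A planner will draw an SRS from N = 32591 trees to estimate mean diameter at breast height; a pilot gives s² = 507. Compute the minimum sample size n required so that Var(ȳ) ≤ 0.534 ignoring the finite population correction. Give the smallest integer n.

950

Without fpc, n₀ = s²/D = 507/0.534 = 949.4382.
Rounding up, n = 950.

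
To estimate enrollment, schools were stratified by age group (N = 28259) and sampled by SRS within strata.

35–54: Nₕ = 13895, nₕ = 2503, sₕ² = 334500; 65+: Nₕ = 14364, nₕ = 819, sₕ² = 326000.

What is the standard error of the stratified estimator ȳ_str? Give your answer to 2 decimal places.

11.11

Var(ȳ_str) = Σₕ Wₕ²(1 − fₕ)sₕ²/nₕ with Wₕ = Nₕ/N, N = 28259.
35–54: Wₕ = 0.49170176; term = 0.49170176²·(1 − 0.18013674)·334500/2503 = 26.489894.
65+: Wₕ = 0.50829824; term = 0.50829824²·(1 − 0.05701754)·326000/819 = 96.978291.
Sum = 123.46819.
SE = √(123.46819) = 11.11.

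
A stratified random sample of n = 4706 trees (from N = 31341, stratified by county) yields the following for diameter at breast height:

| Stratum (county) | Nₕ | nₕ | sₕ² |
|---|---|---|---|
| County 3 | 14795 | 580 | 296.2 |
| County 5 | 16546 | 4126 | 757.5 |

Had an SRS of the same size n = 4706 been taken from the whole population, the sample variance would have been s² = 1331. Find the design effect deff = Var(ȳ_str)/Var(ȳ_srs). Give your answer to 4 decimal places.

Var(ȳ_str) = Σ Wₕ²(1−fₕ)sₕ²/nₕ with Wₕ = Nₕ/31341:
  County 3: (14795/31341)²·(1−580/14795)·296.2/580 = 0.10934356
  County 5: (16546/31341)²·(1−4126/16546)·757.5/4126 = 0.038409825
  → Var(ȳ_str) = 0.14775339.
Var(ȳ_srs) = (1 − 4706/31341)·1331/4706 = 0.2403621.
deff = 0.14775339 / 0.2403621 = 0.6147.

0.6147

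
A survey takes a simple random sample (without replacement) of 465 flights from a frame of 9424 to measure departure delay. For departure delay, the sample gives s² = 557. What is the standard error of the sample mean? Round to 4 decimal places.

1.0671

Under SRS without replacement, Var(ȳ) = (1 − f)·s²/n with f = n/N = 465/9424 = 0.04934211.
Var(ȳ) = (1 − 0.04934211)·557/465 = 0.95065789·1.1978495 = 1.138745.
SE(ȳ) = √(1.138745) = 1.0671.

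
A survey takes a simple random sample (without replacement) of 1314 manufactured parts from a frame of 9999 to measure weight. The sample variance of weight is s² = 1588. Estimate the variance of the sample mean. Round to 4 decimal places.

Under SRS without replacement, Var(ȳ) = (1 − f)·s²/n with f = n/N = 1314/9999 = 0.13141314.
Var(ȳ) = (1 − 0.13141314)·1588/1314 = 0.86858686·1.2085236 = 1.0497077.

1.0497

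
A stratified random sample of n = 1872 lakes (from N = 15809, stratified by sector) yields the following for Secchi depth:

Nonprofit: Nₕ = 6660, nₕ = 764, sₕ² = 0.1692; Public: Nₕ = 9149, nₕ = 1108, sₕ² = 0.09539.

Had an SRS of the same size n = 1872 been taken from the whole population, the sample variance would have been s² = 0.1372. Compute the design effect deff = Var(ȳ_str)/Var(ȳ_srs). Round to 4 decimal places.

Var(ȳ_str) = Σ Wₕ²(1−fₕ)sₕ²/nₕ with Wₕ = Nₕ/15809:
  Nonprofit: (6660/15809)²·(1−764/6660)·0.1692/764 = 3.4796047 × 10^-5
  Public: (9149/15809)²·(1−1108/9149)·0.09539/1108 = 2.534183 × 10^-5
  → Var(ȳ_str) = 6.0137877 × 10^-5.
Var(ȳ_srs) = (1 − 1872/15809)·0.1372/1872 = 6.4611997 × 10^-5.
deff = (6.0137877 × 10^-5) / (6.4611997 × 10^-5) = 0.9308.

0.9308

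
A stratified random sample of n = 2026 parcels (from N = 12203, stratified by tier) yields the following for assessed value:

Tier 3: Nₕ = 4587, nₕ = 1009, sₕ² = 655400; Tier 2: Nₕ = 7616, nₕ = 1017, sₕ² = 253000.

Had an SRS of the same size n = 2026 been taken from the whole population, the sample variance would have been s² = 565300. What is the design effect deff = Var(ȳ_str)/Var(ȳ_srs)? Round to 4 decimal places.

0.6685

Var(ȳ_str) = Σ Wₕ²(1−fₕ)sₕ²/nₕ with Wₕ = Nₕ/12203:
  Tier 3: (4587/12203)²·(1−1009/4587)·655400/1009 = 71.589796
  Tier 2: (7616/12203)²·(1−1017/7616)·253000/1017 = 83.959803
  → Var(ȳ_str) = 155.5496.
Var(ȳ_srs) = (1 − 2026/12203)·565300/2026 = 232.69803.
deff = 155.5496 / 232.69803 = 0.6685.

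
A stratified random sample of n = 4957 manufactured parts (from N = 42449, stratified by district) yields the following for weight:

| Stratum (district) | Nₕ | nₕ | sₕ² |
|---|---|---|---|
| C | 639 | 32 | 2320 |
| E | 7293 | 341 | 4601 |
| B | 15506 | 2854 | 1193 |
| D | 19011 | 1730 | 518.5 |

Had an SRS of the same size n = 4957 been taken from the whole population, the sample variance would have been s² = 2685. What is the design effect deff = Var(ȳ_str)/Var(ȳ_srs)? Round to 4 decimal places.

1.0355

Var(ȳ_str) = Σ Wₕ²(1−fₕ)sₕ²/nₕ with Wₕ = Nₕ/42449:
  C: (639/42449)²·(1−32/639)·2320/32 = 0.015606037
  E: (7293/42449)²·(1−341/7293)·4601/341 = 0.37964607
  B: (15506/42449)²·(1−2854/15506)·1193/2854 = 0.045510385
  D: (19011/42449)²·(1−1730/19011)·518.5/1730 = 0.054643884
  → Var(ȳ_str) = 0.49540638.
Var(ȳ_srs) = (1 − 4957/42449)·2685/4957 = 0.47840589.
deff = 0.49540638 / 0.47840589 = 1.0355.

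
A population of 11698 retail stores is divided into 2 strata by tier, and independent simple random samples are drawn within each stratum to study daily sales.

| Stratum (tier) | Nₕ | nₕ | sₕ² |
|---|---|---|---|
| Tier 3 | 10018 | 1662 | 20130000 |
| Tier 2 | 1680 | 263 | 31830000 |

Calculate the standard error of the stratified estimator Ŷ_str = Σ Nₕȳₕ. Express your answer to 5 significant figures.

1.1411 × 10^6

Var(Ŷ_str) = Σₕ Nₕ²(1 − fₕ)sₕ²/nₕ.
Tier 3: 10018²·(1 − 1662/10018)·20130000/1662 = 1.0138932 × 10^12.
Tier 2: 1680²·(1 − 263/1680)·31830000/263 = 2.8811112 × 10^11.
Sum = 1.3020043 × 10^12.
SE = √(1.3020043 × 10^12) = 1.1411 × 10^6.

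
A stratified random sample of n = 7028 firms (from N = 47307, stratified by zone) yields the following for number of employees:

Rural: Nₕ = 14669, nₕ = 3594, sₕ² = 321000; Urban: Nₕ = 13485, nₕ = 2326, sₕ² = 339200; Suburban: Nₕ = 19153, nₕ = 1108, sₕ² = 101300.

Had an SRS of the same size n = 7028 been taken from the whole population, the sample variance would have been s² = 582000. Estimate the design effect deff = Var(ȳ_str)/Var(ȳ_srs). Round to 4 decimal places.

Var(ȳ_str) = Σ Wₕ²(1−fₕ)sₕ²/nₕ with Wₕ = Nₕ/47307:
  Rural: (14669/47307)²·(1−3594/14669)·321000/3594 = 6.4836623
  Urban: (13485/47307)²·(1−2326/13485)·339200/2326 = 9.8055407
  Suburban: (19153/47307)²·(1−1108/19153)·101300/1108 = 14.11928
  → Var(ȳ_str) = 30.408483.
Var(ȳ_srs) = (1 − 7028/47307)·582000/7028 = 70.508992.
deff = 30.408483 / 70.508992 = 0.4313.

0.4313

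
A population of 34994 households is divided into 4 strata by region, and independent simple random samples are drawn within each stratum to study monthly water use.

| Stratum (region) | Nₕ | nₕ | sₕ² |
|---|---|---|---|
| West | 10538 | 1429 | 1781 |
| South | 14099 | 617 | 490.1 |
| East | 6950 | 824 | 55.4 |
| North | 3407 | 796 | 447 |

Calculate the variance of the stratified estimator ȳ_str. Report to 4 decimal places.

0.2274

Var(ȳ_str) = Σₕ Wₕ²(1 − fₕ)sₕ²/nₕ with Wₕ = Nₕ/N, N = 34994.
West: Wₕ = 0.30113734; term = 0.30113734²·(1 − 0.13560448)·1781/1429 = 0.097695242.
South: Wₕ = 0.40289764; term = 0.40289764²·(1 − 0.04376197)·490.1/617 = 0.12329771.
East: Wₕ = 0.19860548; term = 0.19860548²·(1 − 0.11856115)·55.4/824 = 0.0023375299.
North: Wₕ = 0.09735955; term = 0.09735955²·(1 − 0.23363663)·447/796 = 0.004079306.
Sum = 0.22740979.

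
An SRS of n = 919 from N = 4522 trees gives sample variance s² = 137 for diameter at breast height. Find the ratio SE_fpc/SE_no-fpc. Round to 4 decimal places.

0.8926

f = n/N = 919/4522 = 0.20322866.
SE_no-fpc = √(s²/n) = 0.38610242; SE_fpc = √((1−f)s²/n) = 0.34464293.
Ratio = √(1−f) = 0.89262049.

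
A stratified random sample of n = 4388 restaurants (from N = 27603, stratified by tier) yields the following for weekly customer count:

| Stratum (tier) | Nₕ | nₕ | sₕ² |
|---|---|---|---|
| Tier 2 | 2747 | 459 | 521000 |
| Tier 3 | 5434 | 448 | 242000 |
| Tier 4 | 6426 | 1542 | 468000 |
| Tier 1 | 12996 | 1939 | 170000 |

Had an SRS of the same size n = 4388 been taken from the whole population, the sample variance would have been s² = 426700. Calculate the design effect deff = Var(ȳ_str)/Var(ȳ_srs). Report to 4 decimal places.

0.7044

Var(ȳ_str) = Σ Wₕ²(1−fₕ)sₕ²/nₕ with Wₕ = Nₕ/27603:
  Tier 2: (2747/27603)²·(1−459/2747)·521000/459 = 9.3632614
  Tier 3: (5434/27603)²·(1−448/5434)·242000/448 = 19.208643
  Tier 4: (6426/27603)²·(1−1542/6426)·468000/1542 = 12.501591
  Tier 1: (12996/27603)²·(1−1939/12996)·170000/1939 = 16.535052
  → Var(ȳ_str) = 57.608547.
Var(ȳ_srs) = (1 − 4388/27603)·426700/4388 = 81.784015.
deff = 57.608547 / 81.784015 = 0.7044.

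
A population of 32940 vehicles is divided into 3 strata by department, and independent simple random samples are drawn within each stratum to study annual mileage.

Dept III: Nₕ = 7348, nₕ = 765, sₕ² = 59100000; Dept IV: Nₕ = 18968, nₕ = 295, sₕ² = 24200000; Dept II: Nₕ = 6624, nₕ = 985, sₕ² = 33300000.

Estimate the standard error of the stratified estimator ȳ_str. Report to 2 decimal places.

Var(ȳ_str) = Σₕ Wₕ²(1 − fₕ)sₕ²/nₕ with Wₕ = Nₕ/N, N = 32940.
Dept III: Wₕ = 0.22307225; term = 0.22307225²·(1 − 0.10410996)·59100000/765 = 3444.0691.
Dept IV: Wₕ = 0.57583485; term = 0.57583485²·(1 − 0.01555251)·24200000/295 = 26778.226.
Dept II: Wₕ = 0.20109290; term = 0.20109290²·(1 − 0.14870169)·33300000/985 = 1163.8131.
Sum = 31386.108.
SE = √(31386.108) = 177.16.

177.16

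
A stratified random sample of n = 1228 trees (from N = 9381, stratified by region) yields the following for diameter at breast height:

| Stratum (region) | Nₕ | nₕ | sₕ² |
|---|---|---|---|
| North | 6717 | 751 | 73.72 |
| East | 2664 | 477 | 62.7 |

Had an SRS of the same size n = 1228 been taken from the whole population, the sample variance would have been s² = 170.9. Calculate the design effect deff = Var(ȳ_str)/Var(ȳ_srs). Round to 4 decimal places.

Var(ȳ_str) = Σ Wₕ²(1−fₕ)sₕ²/nₕ with Wₕ = Nₕ/9381:
  North: (6717/9381)²·(1−751/6717)·73.72/751 = 0.044699814
  East: (2664/9381)²·(1−477/2664)·62.7/477 = 0.0087022968
  → Var(ȳ_str) = 0.053402111.
Var(ȳ_srs) = (1 − 1228/9381)·170.9/1228 = 0.12095171.
deff = 0.053402111 / 0.12095171 = 0.4415.

0.4415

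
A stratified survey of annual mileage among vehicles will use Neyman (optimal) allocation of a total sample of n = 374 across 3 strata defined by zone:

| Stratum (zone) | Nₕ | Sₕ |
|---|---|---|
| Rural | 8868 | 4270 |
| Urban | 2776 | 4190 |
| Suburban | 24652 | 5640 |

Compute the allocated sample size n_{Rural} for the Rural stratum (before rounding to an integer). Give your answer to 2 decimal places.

75.12

Neyman allocation: nₕ = n·NₕSₕ / Σⱼ NⱼSⱼ.
Σ NⱼSⱼ = 8868·4270 + 2776·4190 + 24652·5640 = 1.8853508 × 10^8.
n_{Rural} = 374·8868·4270 / (1.8853508 × 10^8) = 75.12.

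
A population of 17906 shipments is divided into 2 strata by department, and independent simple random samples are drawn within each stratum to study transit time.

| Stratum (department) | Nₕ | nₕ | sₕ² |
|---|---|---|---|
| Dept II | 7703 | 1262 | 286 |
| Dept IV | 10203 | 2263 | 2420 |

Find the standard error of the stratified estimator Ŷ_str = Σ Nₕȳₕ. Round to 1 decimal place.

9893.2

Var(Ŷ_str) = Σₕ Nₕ²(1 − fₕ)sₕ²/nₕ.
Dept II: 7703²·(1 − 1262/7703)·286/1262 = 1.1243975 × 10^7.
Dept IV: 10203²·(1 − 2263/10203)·2420/2263 = 8.6632172 × 10^7.
Sum = 9.7876147 × 10^7.
SE = √(9.7876147 × 10^7) = 9893.2.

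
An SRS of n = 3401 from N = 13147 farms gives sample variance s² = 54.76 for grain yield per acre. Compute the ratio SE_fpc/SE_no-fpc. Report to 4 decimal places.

0.8610

f = n/N = 3401/13147 = 0.25869020.
SE_no-fpc = √(s²/n) = 0.12689029; SE_fpc = √((1−f)s²/n) = 0.10925172.
Ratio = √(1−f) = 0.86099350.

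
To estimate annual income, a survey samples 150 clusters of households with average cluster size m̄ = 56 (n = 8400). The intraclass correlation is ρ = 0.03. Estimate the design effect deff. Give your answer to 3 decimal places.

deff = 1 + (56 − 1)·0.03 = 1 + 1.65 = 2.65.

2.650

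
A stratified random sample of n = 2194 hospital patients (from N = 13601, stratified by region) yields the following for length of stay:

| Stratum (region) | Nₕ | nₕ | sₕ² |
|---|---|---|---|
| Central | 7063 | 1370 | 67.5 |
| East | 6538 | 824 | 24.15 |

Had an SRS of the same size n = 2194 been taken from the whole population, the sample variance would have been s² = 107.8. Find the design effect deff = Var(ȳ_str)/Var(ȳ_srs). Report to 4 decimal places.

Var(ȳ_str) = Σ Wₕ²(1−fₕ)sₕ²/nₕ with Wₕ = Nₕ/13601:
  Central: (7063/13601)²·(1−1370/7063)·67.5/1370 = 0.010709567
  East: (6538/13601)²·(1−824/6538)·24.15/824 = 0.0059187963
  → Var(ȳ_str) = 0.016628363.
Var(ȳ_srs) = (1 − 2194/13601)·107.8/2194 = 0.041208114.
deff = 0.016628363 / 0.041208114 = 0.4035.

0.4035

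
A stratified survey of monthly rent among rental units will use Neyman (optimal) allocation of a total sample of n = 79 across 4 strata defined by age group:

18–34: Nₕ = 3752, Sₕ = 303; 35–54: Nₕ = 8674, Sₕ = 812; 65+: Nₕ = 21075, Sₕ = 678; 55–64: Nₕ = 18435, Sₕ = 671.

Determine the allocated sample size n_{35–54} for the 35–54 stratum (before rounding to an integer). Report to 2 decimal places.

Neyman allocation: nₕ = n·NₕSₕ / Σⱼ NⱼSⱼ.
Σ NⱼSⱼ = 3752·303 + 8674·812 + 21075·678 + 18435·671 = 3.4838879 × 10^7.
n_{35–54} = 79·8674·812 / (3.4838879 × 10^7) = 15.97.

15.97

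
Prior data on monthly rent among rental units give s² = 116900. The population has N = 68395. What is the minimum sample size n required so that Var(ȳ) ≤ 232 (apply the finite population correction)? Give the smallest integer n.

Without fpc, n₀ = s²/D = 116900/232 = 503.8793.
With fpc, (1 − n/N)·s²/n ≤ D requires n ≥ n₀/(1 + n₀/N) = 503.8793/(1 + 503.8793/68395) = 500.1943.
Rounding up, n = 501.

501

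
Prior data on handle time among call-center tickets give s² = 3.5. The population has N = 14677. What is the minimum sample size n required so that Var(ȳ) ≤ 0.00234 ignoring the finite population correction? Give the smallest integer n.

1496

Without fpc, n₀ = s²/D = 3.5/0.00234 = 1495.7265.
Rounding up, n = 1496.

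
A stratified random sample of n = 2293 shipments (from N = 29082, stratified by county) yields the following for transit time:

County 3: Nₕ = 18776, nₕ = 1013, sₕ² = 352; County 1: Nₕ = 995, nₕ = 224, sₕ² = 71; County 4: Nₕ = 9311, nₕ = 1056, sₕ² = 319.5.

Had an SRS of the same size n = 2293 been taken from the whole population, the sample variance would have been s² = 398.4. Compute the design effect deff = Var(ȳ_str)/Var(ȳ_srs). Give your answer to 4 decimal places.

Var(ȳ_str) = Σ Wₕ²(1−fₕ)sₕ²/nₕ with Wₕ = Nₕ/29082:
  County 3: (18776/29082)²·(1−1013/18776)·352/1013 = 0.13702634
  County 1: (995/29082)²·(1−224/995)·71/224 = 2.8750093 × 10^-4
  County 4: (9311/29082)²·(1−1056/9311)·319.5/1056 = 0.027496145
  → Var(ȳ_str) = 0.16480999.
Var(ȳ_srs) = (1 − 2293/29082)·398.4/2293 = 0.16004699.
deff = 0.16480999 / 0.16004699 = 1.0298.

1.0298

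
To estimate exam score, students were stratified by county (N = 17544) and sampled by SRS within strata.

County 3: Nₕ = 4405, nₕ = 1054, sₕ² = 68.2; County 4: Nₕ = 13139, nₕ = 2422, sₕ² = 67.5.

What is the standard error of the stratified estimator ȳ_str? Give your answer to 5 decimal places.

Var(ȳ_str) = Σₕ Wₕ²(1 − fₕ)sₕ²/nₕ with Wₕ = Nₕ/N, N = 17544.
County 3: Wₕ = 0.25108299; term = 0.25108299²·(1 − 0.23927355)·68.2/1054 = 0.0031031793.
County 4: Wₕ = 0.74891701; term = 0.74891701²·(1 − 0.18433671)·67.5/2422 = 0.012749934.
Sum = 0.015853113.
SE = √(0.015853113) = 0.12591.

0.12591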